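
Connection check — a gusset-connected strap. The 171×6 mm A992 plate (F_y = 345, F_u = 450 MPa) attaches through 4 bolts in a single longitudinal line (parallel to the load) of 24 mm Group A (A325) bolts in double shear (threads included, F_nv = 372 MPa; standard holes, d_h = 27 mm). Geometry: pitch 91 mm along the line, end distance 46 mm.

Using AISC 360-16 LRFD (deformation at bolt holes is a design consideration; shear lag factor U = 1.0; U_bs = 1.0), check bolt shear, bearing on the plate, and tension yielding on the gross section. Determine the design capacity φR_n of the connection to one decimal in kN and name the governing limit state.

Bolt shear: A_b = π(24)²/4 = 452.39 mm². φR_n = 0.75 × 372 × 452.39 × 4 × 2 = 1009.7 kN.
Bearing (6 mm plate, F_u = 450 MPa): end bolts L_c = 46 − 27/2 = 32.5, R_n = min(1.2×32.5×6×450, 2.4×24×6×450) = 105.3 kN/bolt; interior L_c = 91 − 27 = 64, R_n = 155.52 kN/bolt. φR_n = 0.75 × (1×105.3 + 3×155.52) = 428.9 kN.
Tension yield (gross): A_g = 171×6 = 1026 mm². φR_n = 0.90 × 345 × 1026 = 318.6 kN.
Governing: min(1009.7, 428.9, 318.6) = 318.6 kN → gross-section yield.

318.6 kN (gross-section yield governs)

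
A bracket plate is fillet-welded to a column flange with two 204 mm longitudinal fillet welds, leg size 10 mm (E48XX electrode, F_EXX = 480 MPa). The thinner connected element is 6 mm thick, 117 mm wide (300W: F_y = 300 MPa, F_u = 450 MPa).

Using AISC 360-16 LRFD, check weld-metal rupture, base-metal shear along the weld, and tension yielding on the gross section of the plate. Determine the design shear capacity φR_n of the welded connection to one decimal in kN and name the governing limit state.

Weld metal: throat = 0.707×10 = 7.07 mm, L = 2×204 = 408 mm. φR_n = 0.75 × 0.6 × 480 × 7.07 × 408 = 623.1 kN.
Base metal shear (6 mm plate): yield φR_n = 1.0×0.6×300×6×408 = 440.6 kN; rupture φR_n = 0.75×0.6×450×6×408 = 495.7 kN; take 440.6 kN (yield).
Tension yield (gross): A_g = 117×6 = 702 mm². φR_n = 0.90 × 300 × 702 = 189.5 kN.
Governing: min(623.1, 440.6, 189.5) = 189.5 kN → gross-section yield.

189.5 kN (gross-section yield governs)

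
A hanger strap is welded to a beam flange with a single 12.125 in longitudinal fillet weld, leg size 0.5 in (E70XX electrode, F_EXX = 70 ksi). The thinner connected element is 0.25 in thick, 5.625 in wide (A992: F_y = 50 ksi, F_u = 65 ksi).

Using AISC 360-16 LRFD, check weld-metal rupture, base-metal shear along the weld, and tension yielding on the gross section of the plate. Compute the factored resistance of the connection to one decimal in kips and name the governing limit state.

Weld metal: throat = 0.707×0.5 = 0.3535 in, L = 12.125 in. φR_n = 0.75 × 0.6 × 70 × 0.3535 × 12.125 = 135.0 kips.
Base metal shear (0.25 in plate): yield φR_n = 1.0×0.6×50×0.25×12.125 = 90.9 kips; rupture φR_n = 0.75×0.6×65×0.25×12.125 = 88.7 kips; take 88.7 kips (rupture).
Tension yield (gross): A_g = 5.625×0.25 = 1.4063 in². φR_n = 0.90 × 50 × 1.4063 = 63.3 kips.
Governing: min(135.0, 88.7, 63.3) = 63.3 kips → gross-section yield.

63.3 kips (gross-section yield governs)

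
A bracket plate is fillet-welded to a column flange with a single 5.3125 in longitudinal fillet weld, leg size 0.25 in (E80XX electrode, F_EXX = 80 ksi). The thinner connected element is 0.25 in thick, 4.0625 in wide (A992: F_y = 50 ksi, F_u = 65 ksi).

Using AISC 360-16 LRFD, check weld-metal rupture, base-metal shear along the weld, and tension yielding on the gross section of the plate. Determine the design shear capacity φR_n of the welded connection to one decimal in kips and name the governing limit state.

Weld metal: throat = 0.707×0.25 = 0.17675 in, L = 5.3125 in. φR_n = 0.75 × 0.6 × 80 × 0.17675 × 5.3125 = 33.8 kips.
Base metal shear (0.25 in plate): yield φR_n = 1.0×0.6×50×0.25×5.3125 = 39.8 kips; rupture φR_n = 0.75×0.6×65×0.25×5.3125 = 38.8 kips; take 38.8 kips (rupture).
Tension yield (gross): A_g = 4.0625×0.25 = 1.0156 in². φR_n = 0.90 × 50 × 1.0156 = 45.7 kips.
Governing: min(33.8, 38.8, 45.7) = 33.8 kips → weld metal.

33.8 kips (weld metal governs)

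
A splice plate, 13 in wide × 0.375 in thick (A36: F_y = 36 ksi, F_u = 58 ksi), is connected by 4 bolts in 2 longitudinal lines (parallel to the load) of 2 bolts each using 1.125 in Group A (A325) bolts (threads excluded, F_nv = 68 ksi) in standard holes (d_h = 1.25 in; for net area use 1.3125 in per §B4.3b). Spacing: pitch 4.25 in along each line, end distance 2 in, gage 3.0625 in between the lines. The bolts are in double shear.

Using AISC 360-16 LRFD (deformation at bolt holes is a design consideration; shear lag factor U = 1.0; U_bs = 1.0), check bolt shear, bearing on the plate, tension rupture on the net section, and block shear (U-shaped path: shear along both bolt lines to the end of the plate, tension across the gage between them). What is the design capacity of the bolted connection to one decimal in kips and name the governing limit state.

104.5 kips (block shear governs)

Bolt shear: A_b = π(1.125)²/4 = 0.99402 in². φR_n = 0.75 × 68 × 0.99402 × 4 × 2 = 405.6 kips.
Bearing (0.375 in plate, F_u = 58 ksi): end bolts L_c = 2 − 1.25/2 = 1.375, R_n = min(1.2×1.375×0.375×58, 2.4×1.125×0.375×58) = 35.888 kips/bolt; interior L_c = 4.25 − 1.25 = 3, R_n = 58.725 kips/bolt. φR_n = 0.75 × (2×35.888 + 2×58.725) = 141.9 kips.
Tension rupture (net): A_n = (13 − 2×1.3125)×0.375 = 3.8906 in² (U = 1.0, A_e = A_n). φR_n = 0.75 × 58 × 3.8906 = 169.2 kips.
Block shear: shear path 2×[2+1×4.25] = 2×6.25 in, A_gv = 4.6875, A_nv = 2×(6.25 − 1.5×1.3125)×0.375 = 3.2109 in²; tension across gage: (3.0625 − 1×1.3125)×0.375 = 0.65625 in². R_n = min(0.6×58×3.2109, 0.6×36×4.6875) + 1.0×58×0.65625 = min(111.74, 101.25) + 38.063 = 139.31 kips. φR_n = 0.75 × 139.31 = 104.5 kips.
Governing: min(405.6, 141.9, 169.2, 104.5) = 104.5 kips → block shear.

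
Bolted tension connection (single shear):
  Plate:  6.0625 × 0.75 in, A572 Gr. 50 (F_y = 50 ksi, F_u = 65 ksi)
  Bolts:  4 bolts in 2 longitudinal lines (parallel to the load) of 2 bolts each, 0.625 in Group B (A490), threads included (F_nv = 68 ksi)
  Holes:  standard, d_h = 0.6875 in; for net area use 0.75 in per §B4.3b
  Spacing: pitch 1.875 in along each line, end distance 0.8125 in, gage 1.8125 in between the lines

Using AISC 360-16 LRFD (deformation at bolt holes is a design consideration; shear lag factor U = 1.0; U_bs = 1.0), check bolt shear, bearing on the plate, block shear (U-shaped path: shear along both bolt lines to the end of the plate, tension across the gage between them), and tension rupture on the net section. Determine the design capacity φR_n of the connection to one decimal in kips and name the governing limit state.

62.6 kips (bolt shear governs)

Bolt shear: A_b = π(0.625)²/4 = 0.3068 in². φR_n = 0.75 × 68 × 0.3068 × 4 × 1 = 62.6 kips.
Bearing (0.75 in plate, F_u = 65 ksi): end bolts L_c = 0.8125 − 0.6875/2 = 0.46875, R_n = min(1.2×0.46875×0.75×65, 2.4×0.625×0.75×65) = 27.422 kips/bolt; interior L_c = 1.875 − 0.6875 = 1.1875, R_n = 69.469 kips/bolt. φR_n = 0.75 × (2×27.422 + 2×69.469) = 145.3 kips.
Block shear: shear path 2×[0.8125+1×1.875] = 2×2.6875 in, A_gv = 4.0313, A_nv = 2×(2.6875 − 1.5×0.75)×0.75 = 2.3438 in²; tension across gage: (1.8125 − 1×0.75)×0.75 = 0.79688 in². R_n = min(0.6×65×2.3438, 0.6×50×4.0313) + 1.0×65×0.79688 = min(91.408, 120.94) + 51.797 = 143.21 kips. φR_n = 0.75 × 143.21 = 107.4 kips.
Tension rupture (net): A_n = (6.0625 − 2×0.75)×0.75 = 3.4219 in² (U = 1.0, A_e = A_n). φR_n = 0.75 × 65 × 3.4219 = 166.8 kips.
Governing: min(62.6, 145.3, 107.4, 166.8) = 62.6 kips → bolt shear.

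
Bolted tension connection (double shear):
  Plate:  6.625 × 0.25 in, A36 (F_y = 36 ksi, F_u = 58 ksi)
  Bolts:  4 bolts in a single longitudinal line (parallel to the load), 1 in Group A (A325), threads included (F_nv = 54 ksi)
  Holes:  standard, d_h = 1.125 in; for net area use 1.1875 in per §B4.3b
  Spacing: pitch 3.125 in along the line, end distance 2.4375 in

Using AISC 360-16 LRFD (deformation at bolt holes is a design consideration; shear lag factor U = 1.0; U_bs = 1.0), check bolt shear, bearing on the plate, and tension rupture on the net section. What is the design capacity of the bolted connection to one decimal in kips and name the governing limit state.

Bolt shear: A_b = π(1)²/4 = 0.7854 in². φR_n = 0.75 × 54 × 0.7854 × 4 × 2 = 254.5 kips.
Bearing (0.25 in plate, F_u = 58 ksi): end bolts L_c = 2.4375 − 1.125/2 = 1.875, R_n = min(1.2×1.875×0.25×58, 2.4×1×0.25×58) = 32.625 kips/bolt; interior L_c = 3.125 − 1.125 = 2, R_n = 34.8 kips/bolt. φR_n = 0.75 × (1×32.625 + 3×34.8) = 102.8 kips.
Tension rupture (net): A_n = (6.625 − 1×1.1875)×0.25 = 1.3594 in² (U = 1.0, A_e = A_n). φR_n = 0.75 × 58 × 1.3594 = 59.1 kips.
Governing: min(254.5, 102.8, 59.1) = 59.1 kips → net-section rupture.

59.1 kips (net-section rupture governs)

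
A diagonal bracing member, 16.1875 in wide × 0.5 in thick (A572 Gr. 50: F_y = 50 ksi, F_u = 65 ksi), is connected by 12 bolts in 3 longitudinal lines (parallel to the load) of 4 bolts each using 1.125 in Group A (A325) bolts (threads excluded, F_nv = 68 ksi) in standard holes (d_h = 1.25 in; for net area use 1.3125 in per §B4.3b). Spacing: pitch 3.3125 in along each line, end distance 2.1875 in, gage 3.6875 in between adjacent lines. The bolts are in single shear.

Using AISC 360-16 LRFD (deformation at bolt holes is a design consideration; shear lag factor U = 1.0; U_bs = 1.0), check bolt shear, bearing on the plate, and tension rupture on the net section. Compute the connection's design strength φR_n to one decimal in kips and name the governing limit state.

298.6 kips (net-section rupture governs)

Bolt shear: A_b = π(1.125)²/4 = 0.99402 in². φR_n = 0.75 × 68 × 0.99402 × 12 × 1 = 608.3 kips.
Bearing (0.5 in plate, F_u = 65 ksi): end bolts L_c = 2.1875 − 1.25/2 = 1.5625, R_n = min(1.2×1.5625×0.5×65, 2.4×1.125×0.5×65) = 60.938 kips/bolt; interior L_c = 3.3125 − 1.25 = 2.0625, R_n = 80.438 kips/bolt. φR_n = 0.75 × (3×60.938 + 9×80.438) = 680.1 kips.
Tension rupture (net): A_n = (16.1875 − 3×1.3125)×0.5 = 6.125 in² (U = 1.0, A_e = A_n). φR_n = 0.75 × 65 × 6.125 = 298.6 kips.
Governing: min(608.3, 680.1, 298.6) = 298.6 kips → net-section rupture.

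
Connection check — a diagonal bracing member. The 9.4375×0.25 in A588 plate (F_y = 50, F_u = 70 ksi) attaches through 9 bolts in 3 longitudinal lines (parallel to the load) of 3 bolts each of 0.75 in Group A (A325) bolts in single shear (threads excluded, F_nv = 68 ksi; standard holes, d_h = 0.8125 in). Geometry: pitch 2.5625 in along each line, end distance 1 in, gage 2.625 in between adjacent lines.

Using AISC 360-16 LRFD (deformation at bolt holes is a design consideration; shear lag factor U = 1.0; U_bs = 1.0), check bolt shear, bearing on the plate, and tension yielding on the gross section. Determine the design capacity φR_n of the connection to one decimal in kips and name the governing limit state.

106.2 kips (gross-section yield governs)

Bolt shear: A_b = π(0.75)²/4 = 0.44179 in². φR_n = 0.75 × 68 × 0.44179 × 9 × 1 = 202.8 kips.
Bearing (0.25 in plate, F_u = 70 ksi): end bolts L_c = 1 − 0.8125/2 = 0.59375, R_n = min(1.2×0.59375×0.25×70, 2.4×0.75×0.25×70) = 12.469 kips/bolt; interior L_c = 2.5625 − 0.8125 = 1.75, R_n = 31.5 kips/bolt. φR_n = 0.75 × (3×12.469 + 6×31.5) = 169.8 kips.
Tension yield (gross): A_g = 9.4375×0.25 = 2.3594 in². φR_n = 0.90 × 50 × 2.3594 = 106.2 kips.
Governing: min(202.8, 169.8, 106.2) = 106.2 kips → gross-section yield.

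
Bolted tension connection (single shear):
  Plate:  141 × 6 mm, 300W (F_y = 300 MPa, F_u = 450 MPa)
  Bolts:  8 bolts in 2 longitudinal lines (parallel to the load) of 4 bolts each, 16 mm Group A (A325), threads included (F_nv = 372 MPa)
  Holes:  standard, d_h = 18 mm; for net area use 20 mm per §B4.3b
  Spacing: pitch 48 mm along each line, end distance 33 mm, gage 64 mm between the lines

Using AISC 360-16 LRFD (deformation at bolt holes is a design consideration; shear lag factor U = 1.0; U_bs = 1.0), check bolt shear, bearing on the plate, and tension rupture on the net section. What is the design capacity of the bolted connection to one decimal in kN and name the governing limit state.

Bolt shear: A_b = π(16)²/4 = 201.06 mm². φR_n = 0.75 × 372 × 201.06 × 8 × 1 = 448.8 kN.
Bearing (6 mm plate, F_u = 450 MPa): end bolts L_c = 33 − 18/2 = 24, R_n = min(1.2×24×6×450, 2.4×16×6×450) = 77.76 kN/bolt; interior L_c = 48 − 18 = 30, R_n = 97.2 kN/bolt. φR_n = 0.75 × (2×77.76 + 6×97.2) = 554.0 kN.
Tension rupture (net): A_n = (141 − 2×20)×6 = 606 mm² (U = 1.0, A_e = A_n). φR_n = 0.75 × 450 × 606 = 204.5 kN.
Governing: min(448.8, 554.0, 204.5) = 204.5 kN → net-section rupture.

204.5 kN (net-section rupture governs)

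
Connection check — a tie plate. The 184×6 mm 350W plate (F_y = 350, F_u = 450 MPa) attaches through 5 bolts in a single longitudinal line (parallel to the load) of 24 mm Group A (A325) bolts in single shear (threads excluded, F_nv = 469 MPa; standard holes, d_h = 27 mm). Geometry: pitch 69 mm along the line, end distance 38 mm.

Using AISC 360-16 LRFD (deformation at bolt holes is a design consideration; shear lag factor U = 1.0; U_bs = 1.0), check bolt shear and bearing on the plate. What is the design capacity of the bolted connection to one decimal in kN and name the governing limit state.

Bolt shear: A_b = π(24)²/4 = 452.39 mm². φR_n = 0.75 × 469 × 452.39 × 5 × 1 = 795.6 kN.
Bearing (6 mm plate, F_u = 450 MPa): end bolts L_c = 38 − 27/2 = 24.5, R_n = min(1.2×24.5×6×450, 2.4×24×6×450) = 79.38 kN/bolt; interior L_c = 69 − 27 = 42, R_n = 136.08 kN/bolt. φR_n = 0.75 × (1×79.38 + 4×136.08) = 467.8 kN.
Governing: min(795.6, 467.8) = 467.8 kN → bearing.

467.8 kN (bearing governs)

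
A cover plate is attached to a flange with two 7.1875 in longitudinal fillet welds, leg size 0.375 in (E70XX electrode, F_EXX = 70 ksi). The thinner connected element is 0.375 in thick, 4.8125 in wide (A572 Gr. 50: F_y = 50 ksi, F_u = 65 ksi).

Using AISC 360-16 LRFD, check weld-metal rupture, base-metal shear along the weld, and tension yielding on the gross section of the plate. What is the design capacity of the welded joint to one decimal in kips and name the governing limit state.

81.2 kips (gross-section yield governs)

Weld metal: throat = 0.707×0.375 = 0.26513 in, L = 2×7.1875 = 14.375 in. φR_n = 0.75 × 0.6 × 70 × 0.26513 × 14.375 = 120.1 kips.
Base metal shear (0.375 in plate): yield φR_n = 1.0×0.6×50×0.375×14.375 = 161.7 kips; rupture φR_n = 0.75×0.6×65×0.375×14.375 = 157.7 kips; take 157.7 kips (rupture).
Tension yield (gross): A_g = 4.8125×0.375 = 1.8047 in². φR_n = 0.90 × 50 × 1.8047 = 81.2 kips.
Governing: min(120.1, 157.7, 81.2) = 81.2 kips → gross-section yield.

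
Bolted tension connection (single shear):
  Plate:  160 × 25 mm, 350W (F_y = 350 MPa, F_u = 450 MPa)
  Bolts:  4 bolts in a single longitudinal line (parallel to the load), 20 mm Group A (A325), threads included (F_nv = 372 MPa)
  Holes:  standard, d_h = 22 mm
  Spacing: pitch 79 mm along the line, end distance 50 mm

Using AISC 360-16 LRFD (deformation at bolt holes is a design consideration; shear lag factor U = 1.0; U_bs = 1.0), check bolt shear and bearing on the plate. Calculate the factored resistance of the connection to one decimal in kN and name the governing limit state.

Bolt shear: A_b = π(20)²/4 = 314.16 mm². φR_n = 0.75 × 372 × 314.16 × 4 × 1 = 350.6 kN.
Bearing (25 mm plate, F_u = 450 MPa): end bolts L_c = 50 − 22/2 = 39, R_n = min(1.2×39×25×450, 2.4×20×25×450) = 526.5 kN/bolt; interior L_c = 79 − 22 = 57, R_n = 540 kN/bolt. φR_n = 0.75 × (1×526.5 + 3×540) = 1609.9 kN.
Governing: min(350.6, 1609.9) = 350.6 kN → bolt shear.

350.6 kN (bolt shear governs)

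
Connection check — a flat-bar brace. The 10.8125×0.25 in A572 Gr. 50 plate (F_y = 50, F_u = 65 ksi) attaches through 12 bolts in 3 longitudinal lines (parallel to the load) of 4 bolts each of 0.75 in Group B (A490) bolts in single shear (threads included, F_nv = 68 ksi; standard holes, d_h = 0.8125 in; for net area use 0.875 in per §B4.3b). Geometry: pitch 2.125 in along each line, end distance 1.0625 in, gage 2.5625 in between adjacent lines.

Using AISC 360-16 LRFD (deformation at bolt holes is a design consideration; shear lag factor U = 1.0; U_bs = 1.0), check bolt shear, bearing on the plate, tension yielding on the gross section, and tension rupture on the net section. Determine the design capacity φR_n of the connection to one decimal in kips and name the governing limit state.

Bolt shear: A_b = π(0.75)²/4 = 0.44179 in². φR_n = 0.75 × 68 × 0.44179 × 12 × 1 = 270.4 kips.
Bearing (0.25 in plate, F_u = 65 ksi): end bolts L_c = 1.0625 − 0.8125/2 = 0.65625, R_n = min(1.2×0.65625×0.25×65, 2.4×0.75×0.25×65) = 12.797 kips/bolt; interior L_c = 2.125 − 0.8125 = 1.3125, R_n = 25.594 kips/bolt. φR_n = 0.75 × (3×12.797 + 9×25.594) = 201.6 kips.
Tension yield (gross): A_g = 10.8125×0.25 = 2.7031 in². φR_n = 0.90 × 50 × 2.7031 = 121.6 kips.
Tension rupture (net): A_n = (10.8125 − 3×0.875)×0.25 = 2.0469 in² (U = 1.0, A_e = A_n). φR_n = 0.75 × 65 × 2.0469 = 99.8 kips.
Governing: min(270.4, 201.6, 121.6, 99.8) = 99.8 kips → net-section rupture.

99.8 kips (net-section rupture governs)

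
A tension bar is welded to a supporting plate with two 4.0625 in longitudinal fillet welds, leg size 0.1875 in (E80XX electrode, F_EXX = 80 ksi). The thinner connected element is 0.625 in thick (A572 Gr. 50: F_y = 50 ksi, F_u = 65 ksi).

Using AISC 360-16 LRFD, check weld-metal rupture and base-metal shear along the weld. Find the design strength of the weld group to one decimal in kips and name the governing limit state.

Weld metal: throat = 0.707×0.1875 = 0.13256 in, L = 2×4.0625 = 8.125 in. φR_n = 0.75 × 0.6 × 80 × 0.13256 × 8.125 = 38.8 kips.
Base metal shear (0.625 in plate): yield φR_n = 1.0×0.6×50×0.625×8.125 = 152.3 kips; rupture φR_n = 0.75×0.6×65×0.625×8.125 = 148.5 kips; take 148.5 kips (rupture).
Governing: min(38.8, 148.5) = 38.8 kips → weld metal.

38.8 kips (weld metal governs)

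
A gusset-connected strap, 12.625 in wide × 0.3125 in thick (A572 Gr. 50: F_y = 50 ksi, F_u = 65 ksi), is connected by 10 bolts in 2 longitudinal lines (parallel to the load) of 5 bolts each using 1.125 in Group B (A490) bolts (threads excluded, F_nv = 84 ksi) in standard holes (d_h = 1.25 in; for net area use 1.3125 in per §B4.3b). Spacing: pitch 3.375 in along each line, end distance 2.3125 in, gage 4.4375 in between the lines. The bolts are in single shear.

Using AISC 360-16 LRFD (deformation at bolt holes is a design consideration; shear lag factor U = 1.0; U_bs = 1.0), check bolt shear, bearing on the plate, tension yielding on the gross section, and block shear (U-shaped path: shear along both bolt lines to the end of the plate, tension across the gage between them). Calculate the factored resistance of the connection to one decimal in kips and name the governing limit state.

177.5 kips (gross-section yield governs)

Bolt shear: A_b = π(1.125)²/4 = 0.99402 in². φR_n = 0.75 × 84 × 0.99402 × 10 × 1 = 626.2 kips.
Bearing (0.3125 in plate, F_u = 65 ksi): end bolts L_c = 2.3125 − 1.25/2 = 1.6875, R_n = min(1.2×1.6875×0.3125×65, 2.4×1.125×0.3125×65) = 41.133 kips/bolt; interior L_c = 3.375 − 1.25 = 2.125, R_n = 51.797 kips/bolt. φR_n = 0.75 × (2×41.133 + 8×51.797) = 372.5 kips.
Tension yield (gross): A_g = 12.625×0.3125 = 3.9453 in². φR_n = 0.90 × 50 × 3.9453 = 177.5 kips.
Block shear: shear path 2×[2.3125+4×3.375] = 2×15.8125 in, A_gv = 9.8828, A_nv = 2×(15.8125 − 4.5×1.3125)×0.3125 = 6.1914 in²; tension across gage: (4.4375 − 1×1.3125)×0.3125 = 0.97656 in². R_n = min(0.6×65×6.1914, 0.6×50×9.8828) + 1.0×65×0.97656 = min(241.46, 296.48) + 63.476 = 304.94 kips. φR_n = 0.75 × 304.94 = 228.7 kips.
Governing: min(626.2, 372.5, 177.5, 228.7) = 177.5 kips → gross-section yield.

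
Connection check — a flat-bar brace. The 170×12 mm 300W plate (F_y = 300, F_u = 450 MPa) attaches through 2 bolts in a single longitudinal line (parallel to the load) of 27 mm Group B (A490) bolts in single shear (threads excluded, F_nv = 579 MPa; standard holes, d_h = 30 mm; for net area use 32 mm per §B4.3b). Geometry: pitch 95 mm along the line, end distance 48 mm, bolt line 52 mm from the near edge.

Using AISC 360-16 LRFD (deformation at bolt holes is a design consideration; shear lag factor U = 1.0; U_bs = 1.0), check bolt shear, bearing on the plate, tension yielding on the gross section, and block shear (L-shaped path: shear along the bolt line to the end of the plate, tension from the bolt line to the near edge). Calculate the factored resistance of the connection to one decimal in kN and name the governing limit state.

Bolt shear: A_b = π(27)²/4 = 572.56 mm². φR_n = 0.75 × 579 × 572.56 × 2 × 1 = 497.3 kN.
Bearing (12 mm plate, F_u = 450 MPa): end bolts L_c = 48 − 30/2 = 33, R_n = min(1.2×33×12×450, 2.4×27×12×450) = 213.84 kN/bolt; interior L_c = 95 − 30 = 65, R_n = 349.92 kN/bolt. φR_n = 0.75 × (1×213.84 + 1×349.92) = 422.8 kN.
Tension yield (gross): A_g = 170×12 = 2040 mm². φR_n = 0.90 × 300 × 2040 = 550.8 kN.
Block shear: shear path 1×[48+1×95] = 1×143 mm, A_gv = 1716, A_nv = 1×(143 − 1.5×32)×12 = 1140 mm²; tension to near edge: (52 − 0.5×32)×12 = 432 mm². R_n = min(0.6×450×1140, 0.6×300×1716) + 1.0×450×432 = min(307.8, 308.88) + 194.4 = 502.2 kN. φR_n = 0.75 × 502.2 = 376.7 kN.
Governing: min(497.3, 422.8, 550.8, 376.7) = 376.7 kN → block shear.

376.7 kN (block shear governs)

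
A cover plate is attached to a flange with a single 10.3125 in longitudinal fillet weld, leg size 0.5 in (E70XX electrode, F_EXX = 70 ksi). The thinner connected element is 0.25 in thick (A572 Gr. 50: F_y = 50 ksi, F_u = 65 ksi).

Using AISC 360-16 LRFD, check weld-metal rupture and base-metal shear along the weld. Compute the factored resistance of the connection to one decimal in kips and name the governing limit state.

Weld metal: throat = 0.707×0.5 = 0.3535 in, L = 10.3125 in. φR_n = 0.75 × 0.6 × 70 × 0.3535 × 10.3125 = 114.8 kips.
Base metal shear (0.25 in plate): yield φR_n = 1.0×0.6×50×0.25×10.3125 = 77.3 kips; rupture φR_n = 0.75×0.6×65×0.25×10.3125 = 75.4 kips; take 75.4 kips (rupture).
Governing: min(114.8, 75.4) = 75.4 kips → base-metal shear.

75.4 kips (base-metal shear governs)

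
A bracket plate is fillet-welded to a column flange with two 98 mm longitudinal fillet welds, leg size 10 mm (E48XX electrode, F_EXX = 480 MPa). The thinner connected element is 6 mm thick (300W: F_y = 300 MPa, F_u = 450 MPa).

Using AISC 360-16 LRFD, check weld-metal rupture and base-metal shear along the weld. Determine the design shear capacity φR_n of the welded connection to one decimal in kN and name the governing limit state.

Weld metal: throat = 0.707×10 = 7.07 mm, L = 2×98 = 196 mm. φR_n = 0.75 × 0.6 × 480 × 7.07 × 196 = 299.3 kN.
Base metal shear (6 mm plate): yield φR_n = 1.0×0.6×300×6×196 = 211.7 kN; rupture φR_n = 0.75×0.6×450×6×196 = 238.1 kN; take 211.7 kN (yield).
Governing: min(299.3, 211.7) = 211.7 kN → base-metal shear.

211.7 kN (base-metal shear governs)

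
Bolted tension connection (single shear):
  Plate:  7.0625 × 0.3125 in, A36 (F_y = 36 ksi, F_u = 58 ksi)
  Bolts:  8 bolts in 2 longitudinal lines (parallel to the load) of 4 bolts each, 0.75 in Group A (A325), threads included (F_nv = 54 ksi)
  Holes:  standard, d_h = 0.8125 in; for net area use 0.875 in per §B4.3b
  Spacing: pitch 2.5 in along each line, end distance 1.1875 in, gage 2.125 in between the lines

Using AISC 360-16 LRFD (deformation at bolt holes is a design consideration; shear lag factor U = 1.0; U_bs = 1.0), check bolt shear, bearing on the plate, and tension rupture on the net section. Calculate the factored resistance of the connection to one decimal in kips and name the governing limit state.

Bolt shear: A_b = π(0.75)²/4 = 0.44179 in². φR_n = 0.75 × 54 × 0.44179 × 8 × 1 = 143.1 kips.
Bearing (0.3125 in plate, F_u = 58 ksi): end bolts L_c = 1.1875 − 0.8125/2 = 0.78125, R_n = min(1.2×0.78125×0.3125×58, 2.4×0.75×0.3125×58) = 16.992 kips/bolt; interior L_c = 2.5 − 0.8125 = 1.6875, R_n = 32.625 kips/bolt. φR_n = 0.75 × (2×16.992 + 6×32.625) = 172.3 kips.
Tension rupture (net): A_n = (7.0625 − 2×0.875)×0.3125 = 1.6602 in² (U = 1.0, A_e = A_n). φR_n = 0.75 × 58 × 1.6602 = 72.2 kips.
Governing: min(143.1, 172.3, 72.2) = 72.2 kips → net-section rupture.

72.2 kips (net-section rupture governs)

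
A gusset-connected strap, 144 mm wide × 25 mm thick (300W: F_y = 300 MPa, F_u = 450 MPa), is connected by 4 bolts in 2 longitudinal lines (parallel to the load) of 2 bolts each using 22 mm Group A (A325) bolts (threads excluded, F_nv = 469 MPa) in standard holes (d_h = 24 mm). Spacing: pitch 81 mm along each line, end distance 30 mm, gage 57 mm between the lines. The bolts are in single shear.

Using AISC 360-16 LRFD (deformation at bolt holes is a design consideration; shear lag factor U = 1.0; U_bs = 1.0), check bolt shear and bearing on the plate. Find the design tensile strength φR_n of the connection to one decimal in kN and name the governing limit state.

534.8 kN (bolt shear governs)

Bolt shear: A_b = π(22)²/4 = 380.13 mm². φR_n = 0.75 × 469 × 380.13 × 4 × 1 = 534.8 kN.
Bearing (25 mm plate, F_u = 450 MPa): end bolts L_c = 30 − 24/2 = 18, R_n = min(1.2×18×25×450, 2.4×22×25×450) = 243 kN/bolt; interior L_c = 81 − 24 = 57, R_n = 594 kN/bolt. φR_n = 0.75 × (2×243 + 2×594) = 1255.5 kN.
Governing: min(534.8, 1255.5) = 534.8 kN → bolt shear.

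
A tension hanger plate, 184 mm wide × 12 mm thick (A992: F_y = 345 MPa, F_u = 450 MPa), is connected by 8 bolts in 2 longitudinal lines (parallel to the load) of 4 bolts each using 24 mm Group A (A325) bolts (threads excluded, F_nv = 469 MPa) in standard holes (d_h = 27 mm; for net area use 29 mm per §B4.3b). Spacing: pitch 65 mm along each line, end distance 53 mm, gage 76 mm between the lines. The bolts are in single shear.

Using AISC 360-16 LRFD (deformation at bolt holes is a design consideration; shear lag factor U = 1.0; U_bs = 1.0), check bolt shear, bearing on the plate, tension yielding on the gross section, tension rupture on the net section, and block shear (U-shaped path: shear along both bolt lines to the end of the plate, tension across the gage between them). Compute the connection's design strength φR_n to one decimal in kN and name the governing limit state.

510.3 kN (net-section rupture governs)

Bolt shear: A_b = π(24)²/4 = 452.39 mm². φR_n = 0.75 × 469 × 452.39 × 8 × 1 = 1273.0 kN.
Bearing (12 mm plate, F_u = 450 MPa): end bolts L_c = 53 − 27/2 = 39.5, R_n = min(1.2×39.5×12×450, 2.4×24×12×450) = 255.96 kN/bolt; interior L_c = 65 − 27 = 38, R_n = 246.24 kN/bolt. φR_n = 0.75 × (2×255.96 + 6×246.24) = 1492.0 kN.
Tension yield (gross): A_g = 184×12 = 2208 mm². φR_n = 0.90 × 345 × 2208 = 685.6 kN.
Tension rupture (net): A_n = (184 − 2×29)×12 = 1512 mm² (U = 1.0, A_e = A_n). φR_n = 0.75 × 450 × 1512 = 510.3 kN.
Block shear: shear path 2×[53+3×65] = 2×248 mm, A_gv = 5952, A_nv = 2×(248 − 3.5×29)×12 = 3516 mm²; tension across gage: (76 − 1×29)×12 = 564 mm². R_n = min(0.6×450×3516, 0.6×345×5952) + 1.0×450×564 = min(949.32, 1232.1) + 253.8 = 1203.1 kN. φR_n = 0.75 × 1203.1 = 902.3 kN.
Governing: min(1273.0, 1492.0, 685.6, 510.3, 902.3) = 510.3 kN → net-section rupture.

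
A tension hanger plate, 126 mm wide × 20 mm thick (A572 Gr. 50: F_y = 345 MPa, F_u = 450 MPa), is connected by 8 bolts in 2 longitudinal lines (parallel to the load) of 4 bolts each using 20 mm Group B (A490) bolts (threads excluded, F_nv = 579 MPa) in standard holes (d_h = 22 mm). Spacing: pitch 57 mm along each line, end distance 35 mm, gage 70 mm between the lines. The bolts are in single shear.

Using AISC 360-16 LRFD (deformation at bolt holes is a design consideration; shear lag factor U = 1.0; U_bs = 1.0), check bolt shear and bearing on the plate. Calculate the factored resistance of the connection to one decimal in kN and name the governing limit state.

1091.4 kN (bolt shear governs)

Bolt shear: A_b = π(20)²/4 = 314.16 mm². φR_n = 0.75 × 579 × 314.16 × 8 × 1 = 1091.4 kN.
Bearing (20 mm plate, F_u = 450 MPa): end bolts L_c = 35 − 22/2 = 24, R_n = min(1.2×24×20×450, 2.4×20×20×450) = 259.2 kN/bolt; interior L_c = 57 − 22 = 35, R_n = 378 kN/bolt. φR_n = 0.75 × (2×259.2 + 6×378) = 2089.8 kN.
Governing: min(1091.4, 2089.8) = 1091.4 kN → bolt shear.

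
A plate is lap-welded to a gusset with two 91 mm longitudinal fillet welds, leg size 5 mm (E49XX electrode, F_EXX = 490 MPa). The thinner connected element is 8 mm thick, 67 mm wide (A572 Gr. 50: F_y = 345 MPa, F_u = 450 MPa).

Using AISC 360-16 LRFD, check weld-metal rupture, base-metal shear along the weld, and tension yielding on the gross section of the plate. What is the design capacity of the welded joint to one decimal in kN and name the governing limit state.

Weld metal: throat = 0.707×5 = 3.535 mm, L = 2×91 = 182 mm. φR_n = 0.75 × 0.6 × 490 × 3.535 × 182 = 141.9 kN.
Base metal shear (8 mm plate): yield φR_n = 1.0×0.6×345×8×182 = 301.4 kN; rupture φR_n = 0.75×0.6×450×8×182 = 294.8 kN; take 294.8 kN (rupture).
Tension yield (gross): A_g = 67×8 = 536 mm². φR_n = 0.90 × 345 × 536 = 166.4 kN.
Governing: min(141.9, 294.8, 166.4) = 141.9 kN → weld metal.

141.9 kN (weld metal governs)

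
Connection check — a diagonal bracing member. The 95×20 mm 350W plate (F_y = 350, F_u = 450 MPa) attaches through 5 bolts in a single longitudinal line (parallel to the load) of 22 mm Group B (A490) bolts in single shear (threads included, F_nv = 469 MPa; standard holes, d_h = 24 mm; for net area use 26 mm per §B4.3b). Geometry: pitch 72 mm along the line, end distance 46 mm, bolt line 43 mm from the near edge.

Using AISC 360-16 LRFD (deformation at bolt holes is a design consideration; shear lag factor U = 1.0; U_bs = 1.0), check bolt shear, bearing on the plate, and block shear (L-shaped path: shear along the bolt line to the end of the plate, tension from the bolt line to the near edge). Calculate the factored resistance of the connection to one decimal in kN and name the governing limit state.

Bolt shear: A_b = π(22)²/4 = 380.13 mm². φR_n = 0.75 × 469 × 380.13 × 5 × 1 = 668.6 kN.
Bearing (20 mm plate, F_u = 450 MPa): end bolts L_c = 46 − 24/2 = 34, R_n = min(1.2×34×20×450, 2.4×22×20×450) = 367.2 kN/bolt; interior L_c = 72 − 24 = 48, R_n = 475.2 kN/bolt. φR_n = 0.75 × (1×367.2 + 4×475.2) = 1701.0 kN.
Block shear: shear path 1×[46+4×72] = 1×334 mm, A_gv = 6680, A_nv = 1×(334 − 4.5×26)×20 = 4340 mm²; tension to near edge: (43 − 0.5×26)×20 = 600 mm². R_n = min(0.6×450×4340, 0.6×350×6680) + 1.0×450×600 = min(1171.8, 1402.8) + 270 = 1441.8 kN. φR_n = 0.75 × 1441.8 = 1081.4 kN.
Governing: min(668.6, 1701.0, 1081.4) = 668.6 kN → bolt shear.

668.6 kN (bolt shear governs)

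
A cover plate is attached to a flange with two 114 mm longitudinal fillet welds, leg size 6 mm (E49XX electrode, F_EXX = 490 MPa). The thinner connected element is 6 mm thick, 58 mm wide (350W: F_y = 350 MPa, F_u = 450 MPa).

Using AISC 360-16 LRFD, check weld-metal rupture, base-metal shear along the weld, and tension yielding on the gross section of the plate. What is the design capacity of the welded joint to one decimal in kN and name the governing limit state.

109.6 kN (gross-section yield governs)

Weld metal: throat = 0.707×6 = 4.242 mm, L = 2×114 = 228 mm. φR_n = 0.75 × 0.6 × 490 × 4.242 × 228 = 213.3 kN.
Base metal shear (6 mm plate): yield φR_n = 1.0×0.6×350×6×228 = 287.3 kN; rupture φR_n = 0.75×0.6×450×6×228 = 277.0 kN; take 277.0 kN (rupture).
Tension yield (gross): A_g = 58×6 = 348 mm². φR_n = 0.90 × 350 × 348 = 109.6 kN.
Governing: min(213.3, 277.0, 109.6) = 109.6 kN → gross-section yield.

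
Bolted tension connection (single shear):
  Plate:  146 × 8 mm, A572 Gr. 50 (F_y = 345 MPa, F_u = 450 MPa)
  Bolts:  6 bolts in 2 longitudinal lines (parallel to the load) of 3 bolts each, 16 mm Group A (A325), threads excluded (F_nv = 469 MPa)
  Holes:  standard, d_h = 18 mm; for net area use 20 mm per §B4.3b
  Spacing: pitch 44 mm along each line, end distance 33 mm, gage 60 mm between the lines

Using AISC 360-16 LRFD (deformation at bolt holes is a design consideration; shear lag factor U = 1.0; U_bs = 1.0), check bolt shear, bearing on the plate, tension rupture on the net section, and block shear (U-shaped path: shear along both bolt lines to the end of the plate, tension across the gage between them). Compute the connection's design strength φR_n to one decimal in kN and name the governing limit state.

286.2 kN (net-section rupture governs)

Bolt shear: A_b = π(16)²/4 = 201.06 mm². φR_n = 0.75 × 469 × 201.06 × 6 × 1 = 424.3 kN.
Bearing (8 mm plate, F_u = 450 MPa): end bolts L_c = 33 − 18/2 = 24, R_n = min(1.2×24×8×450, 2.4×16×8×450) = 103.68 kN/bolt; interior L_c = 44 − 18 = 26, R_n = 112.32 kN/bolt. φR_n = 0.75 × (2×103.68 + 4×112.32) = 492.5 kN.
Tension rupture (net): A_n = (146 − 2×20)×8 = 848 mm² (U = 1.0, A_e = A_n). φR_n = 0.75 × 450 × 848 = 286.2 kN.
Block shear: shear path 2×[33+2×44] = 2×121 mm, A_gv = 1936, A_nv = 2×(121 − 2.5×20)×8 = 1136 mm²; tension across gage: (60 − 1×20)×8 = 320 mm². R_n = min(0.6×450×1136, 0.6×345×1936) + 1.0×450×320 = min(306.72, 400.75) + 144 = 450.72 kN. φR_n = 0.75 × 450.72 = 338.0 kN.
Governing: min(424.3, 492.5, 286.2, 338.0) = 286.2 kN → net-section rupture.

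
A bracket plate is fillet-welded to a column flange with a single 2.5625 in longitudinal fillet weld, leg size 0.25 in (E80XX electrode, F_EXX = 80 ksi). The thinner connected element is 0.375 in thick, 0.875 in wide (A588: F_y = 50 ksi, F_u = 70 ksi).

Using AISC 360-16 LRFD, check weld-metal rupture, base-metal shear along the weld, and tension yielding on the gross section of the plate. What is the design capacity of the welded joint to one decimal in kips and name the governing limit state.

Weld metal: throat = 0.707×0.25 = 0.17675 in, L = 2.5625 in. φR_n = 0.75 × 0.6 × 80 × 0.17675 × 2.5625 = 16.3 kips.
Base metal shear (0.375 in plate): yield φR_n = 1.0×0.6×50×0.375×2.5625 = 28.8 kips; rupture φR_n = 0.75×0.6×70×0.375×2.5625 = 30.3 kips; take 28.8 kips (yield).
Tension yield (gross): A_g = 0.875×0.375 = 0.32813 in². φR_n = 0.90 × 50 × 0.32813 = 14.8 kips.
Governing: min(16.3, 28.8, 14.8) = 14.8 kips → gross-section yield.

14.8 kips (gross-section yield governs)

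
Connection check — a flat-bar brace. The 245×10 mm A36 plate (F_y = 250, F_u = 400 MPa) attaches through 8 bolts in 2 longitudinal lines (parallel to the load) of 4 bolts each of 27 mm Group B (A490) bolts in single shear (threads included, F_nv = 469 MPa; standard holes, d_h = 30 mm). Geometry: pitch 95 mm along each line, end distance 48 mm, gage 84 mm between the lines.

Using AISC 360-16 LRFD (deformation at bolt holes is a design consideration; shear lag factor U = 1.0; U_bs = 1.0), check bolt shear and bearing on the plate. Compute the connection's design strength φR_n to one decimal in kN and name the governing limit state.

1404.0 kN (bearing governs)

Bolt shear: A_b = π(27)²/4 = 572.56 mm². φR_n = 0.75 × 469 × 572.56 × 8 × 1 = 1611.2 kN.
Bearing (10 mm plate, F_u = 400 MPa): end bolts L_c = 48 − 30/2 = 33, R_n = min(1.2×33×10×400, 2.4×27×10×400) = 158.4 kN/bolt; interior L_c = 95 − 30 = 65, R_n = 259.2 kN/bolt. φR_n = 0.75 × (2×158.4 + 6×259.2) = 1404.0 kN.
Governing: min(1611.2, 1404.0) = 1404.0 kN → bearing.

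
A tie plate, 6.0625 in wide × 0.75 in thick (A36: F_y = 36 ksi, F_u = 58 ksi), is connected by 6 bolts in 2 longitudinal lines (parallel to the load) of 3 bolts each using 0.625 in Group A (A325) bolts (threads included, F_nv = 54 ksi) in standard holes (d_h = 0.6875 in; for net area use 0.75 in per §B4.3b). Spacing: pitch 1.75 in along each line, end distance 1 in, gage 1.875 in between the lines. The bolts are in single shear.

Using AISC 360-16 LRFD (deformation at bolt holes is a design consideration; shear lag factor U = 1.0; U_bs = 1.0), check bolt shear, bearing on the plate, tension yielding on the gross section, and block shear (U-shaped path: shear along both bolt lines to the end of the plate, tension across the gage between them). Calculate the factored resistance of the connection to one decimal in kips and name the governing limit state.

74.6 kips (bolt shear governs)

Bolt shear: A_b = π(0.625)²/4 = 0.3068 in². φR_n = 0.75 × 54 × 0.3068 × 6 × 1 = 74.6 kips.
Bearing (0.75 in plate, F_u = 58 ksi): end bolts L_c = 1 − 0.6875/2 = 0.65625, R_n = min(1.2×0.65625×0.75×58, 2.4×0.625×0.75×58) = 34.256 kips/bolt; interior L_c = 1.75 − 0.6875 = 1.0625, R_n = 55.463 kips/bolt. φR_n = 0.75 × (2×34.256 + 4×55.463) = 217.8 kips.
Tension yield (gross): A_g = 6.0625×0.75 = 4.5469 in². φR_n = 0.90 × 36 × 4.5469 = 147.3 kips.
Block shear: shear path 2×[1+2×1.75] = 2×4.5 in, A_gv = 6.75, A_nv = 2×(4.5 − 2.5×0.75)×0.75 = 3.9375 in²; tension across gage: (1.875 − 1×0.75)×0.75 = 0.84375 in². R_n = min(0.6×58×3.9375, 0.6×36×6.75) + 1.0×58×0.84375 = min(137.03, 145.8) + 48.938 = 185.97 kips. φR_n = 0.75 × 185.97 = 139.5 kips.
Governing: min(74.6, 217.8, 147.3, 139.5) = 74.6 kips → bolt shear.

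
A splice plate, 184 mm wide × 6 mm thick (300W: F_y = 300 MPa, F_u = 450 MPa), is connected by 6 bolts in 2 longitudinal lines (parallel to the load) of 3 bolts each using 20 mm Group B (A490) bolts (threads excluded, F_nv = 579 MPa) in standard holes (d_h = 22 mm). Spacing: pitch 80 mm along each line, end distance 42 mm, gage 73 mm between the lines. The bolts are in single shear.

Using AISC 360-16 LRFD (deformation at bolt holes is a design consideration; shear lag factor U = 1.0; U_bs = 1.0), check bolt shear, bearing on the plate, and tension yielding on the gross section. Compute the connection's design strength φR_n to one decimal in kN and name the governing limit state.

Bolt shear: A_b = π(20)²/4 = 314.16 mm². φR_n = 0.75 × 579 × 314.16 × 6 × 1 = 818.5 kN.
Bearing (6 mm plate, F_u = 450 MPa): end bolts L_c = 42 − 22/2 = 31, R_n = min(1.2×31×6×450, 2.4×20×6×450) = 100.44 kN/bolt; interior L_c = 80 − 22 = 58, R_n = 129.6 kN/bolt. φR_n = 0.75 × (2×100.44 + 4×129.6) = 539.5 kN.
Tension yield (gross): A_g = 184×6 = 1104 mm². φR_n = 0.90 × 300 × 1104 = 298.1 kN.
Governing: min(818.5, 539.5, 298.1) = 298.1 kN → gross-section yield.

298.1 kN (gross-section yield governs)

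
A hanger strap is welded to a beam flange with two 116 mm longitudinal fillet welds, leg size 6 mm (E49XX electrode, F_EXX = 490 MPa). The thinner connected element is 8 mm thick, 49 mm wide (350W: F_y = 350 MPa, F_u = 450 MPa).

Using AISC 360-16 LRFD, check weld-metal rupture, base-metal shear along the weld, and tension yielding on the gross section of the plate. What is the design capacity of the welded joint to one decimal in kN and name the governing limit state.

123.5 kN (gross-section yield governs)

Weld metal: throat = 0.707×6 = 4.242 mm, L = 2×116 = 232 mm. φR_n = 0.75 × 0.6 × 490 × 4.242 × 232 = 217.0 kN.
Base metal shear (8 mm plate): yield φR_n = 1.0×0.6×350×8×232 = 389.8 kN; rupture φR_n = 0.75×0.6×450×8×232 = 375.8 kN; take 375.8 kN (rupture).
Tension yield (gross): A_g = 49×8 = 392 mm². φR_n = 0.90 × 350 × 392 = 123.5 kN.
Governing: min(217.0, 375.8, 123.5) = 123.5 kN → gross-section yield.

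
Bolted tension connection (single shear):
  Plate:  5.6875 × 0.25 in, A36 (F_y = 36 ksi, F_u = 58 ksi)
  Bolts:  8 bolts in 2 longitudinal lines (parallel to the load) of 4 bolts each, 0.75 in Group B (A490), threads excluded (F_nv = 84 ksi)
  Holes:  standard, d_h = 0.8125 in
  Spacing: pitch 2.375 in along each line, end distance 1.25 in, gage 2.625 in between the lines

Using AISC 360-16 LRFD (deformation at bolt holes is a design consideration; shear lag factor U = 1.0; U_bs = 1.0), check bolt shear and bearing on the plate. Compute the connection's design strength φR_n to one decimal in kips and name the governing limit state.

Bolt shear: A_b = π(0.75)²/4 = 0.44179 in². φR_n = 0.75 × 84 × 0.44179 × 8 × 1 = 222.7 kips.
Bearing (0.25 in plate, F_u = 58 ksi): end bolts L_c = 1.25 − 0.8125/2 = 0.84375, R_n = min(1.2×0.84375×0.25×58, 2.4×0.75×0.25×58) = 14.681 kips/bolt; interior L_c = 2.375 − 0.8125 = 1.5625, R_n = 26.1 kips/bolt. φR_n = 0.75 × (2×14.681 + 6×26.1) = 139.5 kips.
Governing: min(222.7, 139.5) = 139.5 kips → bearing.

139.5 kips (bearing governs)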